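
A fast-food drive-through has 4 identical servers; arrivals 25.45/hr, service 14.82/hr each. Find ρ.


ρ = λ/(cμ) = 25.45/(4·14.82) = 25.45/59.28 = 0.4293

Final: 0.4293


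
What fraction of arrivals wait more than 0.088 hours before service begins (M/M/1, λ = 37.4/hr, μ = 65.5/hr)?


ρ = 37.4/65.5 = 0.5710
P(Wq > t) = ρ·e^{−(μ−λ)t} = 0.5710·e^{−2.4728}
= 0.5710·0.084348 = 0.048162

Final: 0.048162


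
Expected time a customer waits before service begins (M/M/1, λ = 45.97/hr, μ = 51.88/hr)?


ρ = 45.97/51.88 = 0.8861
Wq = ρ/(μ−λ) = 0.8861/(51.88 − 45.97) = 0.8861/5.91 = 0.1499 hr

Final: 0.1499 hr


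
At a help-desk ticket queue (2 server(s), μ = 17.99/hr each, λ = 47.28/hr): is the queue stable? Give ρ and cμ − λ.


Total capacity cμ = 2·17.99 = 35.98/hr
ρ = λ/(cμ) = 47.28/35.98 = 1.3141
Stable ⇔ ρ < 1: NO
Spare capacity = cμ − λ = 35.98 − 47.28 = -11.30/hr

Final: ρ = 1.3141; unstable; margin = -11.30/hr


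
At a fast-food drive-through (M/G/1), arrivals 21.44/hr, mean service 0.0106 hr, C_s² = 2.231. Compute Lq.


ρ = λ·E[S] = 21.44·0.0106 = 0.2273
Lq = ρ²(1+C_s²)/(2(1−ρ)) = 0.05165·(1+2.231)/(2·0.7727)
= 0.05165·3.2310/1.5455 = 0.10798

Final: 0.10798


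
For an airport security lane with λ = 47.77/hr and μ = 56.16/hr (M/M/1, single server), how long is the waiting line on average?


ρ = 47.77/56.16 = 0.8506
Lq = ρ²/(1−ρ) = 0.7235/0.1494 = 4.8431

Final: 4.8431


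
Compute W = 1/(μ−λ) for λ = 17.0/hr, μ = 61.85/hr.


W = 1/(μ−λ) = 1/(61.85 − 17.0) = 1/44.85 = 0.02230 hr

Final: 0.02230 hr


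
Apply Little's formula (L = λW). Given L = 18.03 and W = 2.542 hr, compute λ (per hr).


λ = L/W = 18.03/2.542 = 7.0928 /hr

Final: 7.0928 /hr


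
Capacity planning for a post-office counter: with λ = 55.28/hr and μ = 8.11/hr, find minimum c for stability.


Stability requires cμ > λ ⇔ c > λ/μ.
λ/μ = 55.28/8.11 = 6.8163
Minimum integer c = ⌊6.8163⌋ + 1 = 7
Check: 7·8.11 = 56.77 > 55.28, while 6·8.11 = 48.66 ≤ 55.28

Final: 7 servers


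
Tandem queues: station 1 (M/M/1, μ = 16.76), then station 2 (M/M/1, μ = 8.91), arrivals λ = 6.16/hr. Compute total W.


Each node sees arrival rate λ = 6.16/hr (tandem ⇒ throughput preserved).
W₁ = 1/(μ₁−λ) = 1/(16.76−6.16) = 0.09434 hr
W₂ = 1/(μ₂−λ) = 1/(8.91−6.16) = 0.36364 hr
W_total = W₁ + W₂ = 0.09434 + 0.36364 = 0.45798 hr

Final: 0.45798 hr


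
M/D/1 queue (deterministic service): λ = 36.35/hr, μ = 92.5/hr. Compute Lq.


ρ = 36.35/92.5 = 0.3930
M/D/1: Lq = ρ²/(2(1−ρ)) = 0.1544/(2·0.6070) = 0.12720

Final: 0.12720


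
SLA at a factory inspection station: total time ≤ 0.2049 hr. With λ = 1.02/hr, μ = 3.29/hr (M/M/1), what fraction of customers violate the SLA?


W ~ Exponential(μ−λ) for M/M/1.
μ − λ = 3.29 − 1.02 = 2.2700
P(W > t) = e^{−(μ−λ)t} = e^{−0.4651} = 0.628058

Final: 0.628058


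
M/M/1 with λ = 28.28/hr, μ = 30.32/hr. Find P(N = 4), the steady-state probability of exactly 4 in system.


ρ = 28.28/30.32 = 0.9327
P_n = (1−ρ)·ρ^n = (1 − 0.9327)·0.9327^4 = 0.06728·0.756834 = 0.050922

Final: 0.050922


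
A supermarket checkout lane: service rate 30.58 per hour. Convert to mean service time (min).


Mean service time = 1/μ = 1/30.58 hour = 0.03270 hour
In minutes: 0.03270 × 60 = 1.9621 min

Final: 1.9621 min


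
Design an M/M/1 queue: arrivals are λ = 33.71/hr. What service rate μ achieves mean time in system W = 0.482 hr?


W = 1/(μ−λ) ⇒ μ − λ = 1/W = 1/0.482 = 2.0747
μ = λ + 1/W = 33.71 + 2.0747 = 35.7847 per hr

Final: 35.7847 /hr


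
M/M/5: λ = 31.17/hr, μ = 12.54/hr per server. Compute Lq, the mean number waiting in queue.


a = λ/μ = 2.4856; ρ = a/5 = 0.4971
P₀ = 0.081318
Lq = P₀·a^c·ρ / (c!·(1−ρ)²) = 0.081318·94.88473·0.4971/(120·0.25288)
= 0.12640

Final: 0.12640


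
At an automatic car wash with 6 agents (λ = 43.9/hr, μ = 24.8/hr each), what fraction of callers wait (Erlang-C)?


a = λ/μ = 1.7702; ρ = a/6 = 0.2950
P₀ = 0.170186 (from M/M/c formula)
C(c,a) = [a^c/(c!(1−ρ))]·P₀ = [30.76643/(720·0.7050)]·0.170186
= 0.06061·0.170186 = 0.010316

Final: 0.010316


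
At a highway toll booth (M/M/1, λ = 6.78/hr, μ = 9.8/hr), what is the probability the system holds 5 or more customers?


ρ = 6.78/9.8 = 0.6918
P(N ≥ n) = ρ^n = 0.6918^5 = 0.158496

Final: 0.158496


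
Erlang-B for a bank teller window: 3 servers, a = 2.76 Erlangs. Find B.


B(c,a) = (a^c/c!) / Σ_{k=0}^{c} a^k/k!
a^3/3! = 3.504096
Σ terms (k=0..3): 1.00000 + 2.76000 + 3.80880 + 3.50410 = 11.072896
B = 3.504096/11.072896 = 0.316457

Final: 0.316457


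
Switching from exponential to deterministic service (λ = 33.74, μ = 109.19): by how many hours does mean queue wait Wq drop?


ρ = 33.74/109.19 = 0.3090
Wq(M/M/1) = ρ/(μ−λ) = 0.3090/75.45 = 0.004095 hr
Wq(M/D/1) = ρ/(2(μ−λ)) = 0.002048 hr
Savings = 0.004095 − 0.002048 = 0.002048 hr

Final: 0.002048 hr


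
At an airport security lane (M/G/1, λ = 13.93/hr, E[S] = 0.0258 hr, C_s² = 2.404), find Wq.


ρ = λ·E[S] = 13.93·0.0258 = 0.3594
E[S²] = E[S]²(1+C_s²) = 0.0258²·(1+2.404) = 0.002266
Wq = λ·E[S²]/(2(1−ρ)) = 13.93·0.002266/(2·0.6406) = 0.02464 hr

Final: 0.02464 hr


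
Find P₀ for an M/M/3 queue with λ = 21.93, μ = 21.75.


a = λ/μ = 21.93/21.75 = 1.0083; ρ = a/c = 0.3361
Σ_{k=0}^{2} a^k/k! (terms k=0..2) = 1.00000 + 1.00828 + 0.50831 = 2.51659
Tail: a^3/(3!(1−ρ)) = 1.02503/(6·0.6639) = 0.25732
P₀ = 1/(2.51659 + 0.25732) = 1/2.77391 = 0.360502

Final: 0.360502


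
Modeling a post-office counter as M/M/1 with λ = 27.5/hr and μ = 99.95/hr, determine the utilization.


ρ = λ/μ = 27.5/99.95 = 0.2751

Final: 0.2751


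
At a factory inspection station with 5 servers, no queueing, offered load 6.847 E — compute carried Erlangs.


B(5,6.847) = 0.415568 (Erlang-B)
Carried load = a(1 − B) = 6.847·(1 − 0.415568) = 6.847·0.584432 = 4.0016 E

Final: 4.0016 Erlangs


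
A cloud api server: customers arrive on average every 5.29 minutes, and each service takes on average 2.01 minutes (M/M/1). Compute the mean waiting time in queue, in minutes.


λ = 60/5.29 = 11.3422 /hr
μ = 60/2.01 = 29.8507 /hr
ρ = λ/μ = 11.3422/29.8507 = 0.3800
Wq = ρ/(μ−λ) = 0.3800/(29.8507−11.3422) = 0.02053 hr
In minutes: 0.02053·60 = 1.232 min

Final: 1.232 min


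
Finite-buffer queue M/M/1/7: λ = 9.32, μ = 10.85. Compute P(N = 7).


ρ = λ/μ = 9.32/10.85 = 0.8590
P_K = (1−ρ)ρ^K/(1−ρ^(K+1)) = (0.1410·0.345067)/(1 − 0.296408)
= 0.048659/0.703592 = 0.069158

Final: 0.069158


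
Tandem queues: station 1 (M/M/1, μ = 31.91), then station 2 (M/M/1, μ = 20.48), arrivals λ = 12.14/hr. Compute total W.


Each node sees arrival rate λ = 12.14/hr (tandem ⇒ throughput preserved).
W₁ = 1/(μ₁−λ) = 1/(31.91−12.14) = 0.05058 hr
W₂ = 1/(μ₂−λ) = 1/(20.48−12.14) = 0.11990 hr
W_total = W₁ + W₂ = 0.05058 + 0.11990 = 0.17049 hr

Final: 0.17049 hr


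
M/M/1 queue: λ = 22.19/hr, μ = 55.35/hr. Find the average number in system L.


ρ = λ/μ = 22.19/55.35 = 0.4009
L = ρ/(1−ρ) = 0.4009/(1 − 0.4009) = 0.4009/0.5991 = 0.6692

Final: 0.6692


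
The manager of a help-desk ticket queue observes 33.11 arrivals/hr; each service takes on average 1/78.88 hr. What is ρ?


ρ = λ/μ = 33.11/78.88 = 0.4198

Final: 0.4198


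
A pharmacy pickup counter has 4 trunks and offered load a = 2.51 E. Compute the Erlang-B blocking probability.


B(c,a) = (a^c/c!) / Σ_{k=0}^{c} a^k/k!
a^4/4! = 1.653803
Σ terms (k=0..4): 1.00000 + 2.51000 + 3.15005 + 2.63554 + 1.65380 = 10.949394
B = 1.653803/10.949394 = 0.151041

Final: 0.151041


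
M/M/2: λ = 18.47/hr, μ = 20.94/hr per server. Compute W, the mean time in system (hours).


a = 0.8820; ρ = 0.4410; P₀ = 0.387904
Lq = P₀·a^c·ρ/(c!(1−ρ)²) = 0.21298
Wq = Lq/λ = 0.21298/18.47 = 0.01153 hr
W = Wq + 1/μ = 0.01153 + 0.04776 = 0.05929 hr

Final: 0.05929 hr


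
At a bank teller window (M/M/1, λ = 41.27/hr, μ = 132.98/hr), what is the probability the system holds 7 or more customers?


ρ = 41.27/132.98 = 0.3103
P(N ≥ n) = ρ^n = 0.3103^7 = 0.0002773

Final: 0.0002773


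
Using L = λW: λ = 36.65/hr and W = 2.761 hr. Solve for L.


L = λW = 36.65·2.761 = 101.1907

Final: 101.1907


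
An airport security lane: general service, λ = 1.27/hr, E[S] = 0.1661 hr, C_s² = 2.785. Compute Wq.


ρ = λ·E[S] = 1.27·0.1661 = 0.2109
E[S²] = E[S]²(1+C_s²) = 0.1661²·(1+2.785) = 0.104425
Wq = λ·E[S²]/(2(1−ρ)) = 1.27·0.104425/(2·0.7891) = 0.08404 hr

Final: 0.08404 hr


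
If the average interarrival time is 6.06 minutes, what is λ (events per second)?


λ = 1/(interarrival time) in consistent units.
1 second = 0.0166667 min, so λ = 0.0166667/6.06 = 0.002750 per second

Final: 0.002750 /sec


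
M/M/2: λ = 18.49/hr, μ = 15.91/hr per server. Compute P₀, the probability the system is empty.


a = λ/μ = 18.49/15.91 = 1.1622; ρ = a/c = 0.5811
Σ_{k=0}^{1} a^k/k! (terms k=0..1) = 1.00000 + 1.16216 = 2.16216
Tail: a^2/(2!(1−ρ)) = 1.35062/(2·0.4189) = 1.61203
P₀ = 1/(2.16216 + 1.61203) = 1/3.77419 = 0.264957

Final: 0.264957


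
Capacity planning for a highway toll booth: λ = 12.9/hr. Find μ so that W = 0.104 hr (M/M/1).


W = 1/(μ−λ) ⇒ μ − λ = 1/W = 1/0.104 = 9.6154
μ = λ + 1/W = 12.9 + 9.6154 = 22.5154 per hr

Final: 22.5154 /hr


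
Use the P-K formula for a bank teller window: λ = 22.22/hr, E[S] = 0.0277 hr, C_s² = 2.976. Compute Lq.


ρ = λ·E[S] = 22.22·0.0277 = 0.6155
Lq = ρ²(1+C_s²)/(2(1−ρ)) = 0.3788·(1+2.976)/(2·0.3845)
= 0.3788·3.9760/0.7690 = 1.95867

Final: 1.95867


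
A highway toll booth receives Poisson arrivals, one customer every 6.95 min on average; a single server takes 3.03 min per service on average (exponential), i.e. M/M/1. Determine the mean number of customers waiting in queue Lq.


λ = 60/6.95 = 8.6331 /hr
μ = 60/3.03 = 19.8020 /hr
ρ = λ/μ = 8.6331/19.8020 = 0.4360
Lq = ρ²/(1−ρ) = 0.1901/0.5640 = 0.3370

Final: 0.3370


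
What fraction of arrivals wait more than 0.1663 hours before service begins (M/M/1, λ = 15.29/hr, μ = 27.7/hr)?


ρ = 15.29/27.7 = 0.5520
P(Wq > t) = ρ·e^{−(μ−λ)t} = 0.5520·e^{−2.0638}
= 0.5520·0.126973 = 0.070087

Final: 0.070087


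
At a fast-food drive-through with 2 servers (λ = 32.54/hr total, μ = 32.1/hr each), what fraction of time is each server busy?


ρ = λ/(cμ) = 32.54/(2·32.1) = 32.54/64.20 = 0.5069

Final: 0.5069


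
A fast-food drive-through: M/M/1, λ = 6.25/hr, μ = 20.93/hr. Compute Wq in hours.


ρ = 6.25/20.93 = 0.2986
Wq = ρ/(μ−λ) = 0.2986/(20.93 − 6.25) = 0.2986/14.68 = 0.02034 hr

Final: 0.02034 hr


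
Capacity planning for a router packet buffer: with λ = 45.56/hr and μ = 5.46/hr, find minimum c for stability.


Stability requires cμ > λ ⇔ c > λ/μ.
λ/μ = 45.56/5.46 = 8.3443
Minimum integer c = ⌊8.3443⌋ + 1 = 9
Check: 9·5.46 = 49.14 > 45.56, while 8·5.46 = 43.68 ≤ 45.56

Final: 9 servers


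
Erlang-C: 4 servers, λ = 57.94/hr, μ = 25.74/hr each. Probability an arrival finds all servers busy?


a = λ/μ = 2.2510; ρ = a/4 = 0.5627
P₀ = 0.098700 (from M/M/c formula)
C(c,a) = [a^c/(c!(1−ρ))]·P₀ = [25.67319/(24·0.4373)]·0.098700
= 2.44642·0.098700 = 0.241462

Final: 0.241462


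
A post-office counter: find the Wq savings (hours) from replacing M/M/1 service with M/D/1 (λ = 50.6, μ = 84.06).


ρ = 50.6/84.06 = 0.6020
Wq(M/M/1) = ρ/(μ−λ) = 0.6020/33.46 = 0.01799 hr
Wq(M/D/1) = ρ/(2(μ−λ)) = 0.008995 hr
Savings = 0.01799 − 0.008995 = 0.008995 hr

Final: 0.008995 hr


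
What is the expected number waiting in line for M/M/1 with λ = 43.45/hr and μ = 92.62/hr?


ρ = 43.45/92.62 = 0.4691
Lq = ρ²/(1−ρ) = 0.2201/0.5309 = 0.4145

Final: 0.4145


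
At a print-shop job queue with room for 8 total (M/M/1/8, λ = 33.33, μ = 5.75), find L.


ρ = 33.33/5.75 = 5.7965
L = ρ[1 − (K+1)ρ^K + Kρ^(K+1)] / [(1−ρ)(1−ρ^(K+1))]
Numerator: 5.7965·(1 − 9·1274499.741640 + 8·7387665.458930) = 276093124.139021
Denominator: (-4.7965)·(-7387664.458930) = 35435093.178657
L = 276093124.139021/35435093.178657 = 7.7915

Final: 7.7915


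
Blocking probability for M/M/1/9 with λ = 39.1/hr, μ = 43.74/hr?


ρ = λ/μ = 39.1/43.74 = 0.8939
P_K = (1−ρ)ρ^K/(1−ρ^(K+1)) = (0.1061·0.364487)/(1 − 0.325822)
= 0.038665/0.674178 = 0.057352

Final: 0.057352


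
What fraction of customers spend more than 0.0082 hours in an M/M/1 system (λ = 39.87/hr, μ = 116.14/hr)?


W ~ Exponential(μ−λ) for M/M/1.
μ − λ = 116.14 − 39.87 = 76.2700
P(W > t) = e^{−(μ−λ)t} = e^{−0.6254} = 0.535040

Final: 0.535040


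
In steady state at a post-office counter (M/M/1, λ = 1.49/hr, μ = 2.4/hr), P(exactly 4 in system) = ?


ρ = 1.49/2.4 = 0.6208
P_n = (1−ρ)·ρ^n = (1 − 0.6208)·0.6208^4 = 0.3792·0.148559 = 0.056329

Final: 0.056329


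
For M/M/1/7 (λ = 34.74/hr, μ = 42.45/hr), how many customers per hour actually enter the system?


ρ = 0.8184; P_K = (1−ρ)ρ^7/(1−ρ^8) = 0.055899
λ_eff = λ(1 − P_K) = 34.74·(1 − 0.055899) = 34.74·0.944101 = 32.7981 /hr

Final: 32.7981 /hr


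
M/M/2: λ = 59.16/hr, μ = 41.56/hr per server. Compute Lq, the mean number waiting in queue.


a = λ/μ = 1.4235; ρ = a/2 = 0.7117
P₀ = 0.168400
Lq = P₀·a^c·ρ / (c!·(1−ρ)²) = 0.168400·2.02631·0.7117/(2·0.08309)
= 1.46143

Final: 1.46143


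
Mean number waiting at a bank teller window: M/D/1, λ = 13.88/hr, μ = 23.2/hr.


ρ = 13.88/23.2 = 0.5983
M/D/1: Lq = ρ²/(2(1−ρ)) = 0.3579/(2·0.4017) = 0.44550

Final: 0.44550


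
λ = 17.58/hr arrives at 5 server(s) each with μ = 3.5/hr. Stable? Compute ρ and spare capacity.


Total capacity cμ = 5·3.5 = 17.50/hr
ρ = λ/(cμ) = 17.58/17.50 = 1.0046
Stable ⇔ ρ < 1: NO
Spare capacity = cμ − λ = 17.50 − 17.58 = -0.08/hr

Final: ρ = 1.0046; unstable; margin = -0.08/hr


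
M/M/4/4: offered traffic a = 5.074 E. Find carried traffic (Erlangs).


B(4,5.074) = 0.404144 (Erlang-B)
Carried load = a(1 − B) = 5.074·(1 − 0.404144) = 5.074·0.595856 = 3.0234 E

Final: 3.0234 Erlangs


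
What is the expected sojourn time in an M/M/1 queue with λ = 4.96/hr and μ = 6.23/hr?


W = 1/(μ−λ) = 1/(6.23 − 4.96) = 1/1.27 = 0.7874 hr

Final: 0.7874 hr


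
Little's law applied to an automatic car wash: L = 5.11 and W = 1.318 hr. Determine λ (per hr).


λ = L/W = 5.11/1.318 = 3.8771 /hr

Final: 3.8771 /hr


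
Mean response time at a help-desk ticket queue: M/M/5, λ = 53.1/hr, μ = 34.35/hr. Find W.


a = 1.5459; ρ = 0.3092; P₀ = 0.212731
Lq = P₀·a^c·ρ/(c!(1−ρ)²) = 0.01014
Wq = Lq/λ = 0.01014/53.1 = 0.0001909 hr
W = Wq + 1/μ = 0.0001909 + 0.02911 = 0.02930 hr

Final: 0.02930 hr


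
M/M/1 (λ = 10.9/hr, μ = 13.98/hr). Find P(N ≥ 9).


ρ = 10.9/13.98 = 0.7797
P(N ≥ n) = ρ^n = 0.7797^9 = 0.106481

Final: 0.106481


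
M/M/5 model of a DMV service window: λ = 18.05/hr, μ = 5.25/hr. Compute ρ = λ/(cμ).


ρ = λ/(cμ) = 18.05/(5·5.25) = 18.05/26.25 = 0.6876

Final: 0.6876


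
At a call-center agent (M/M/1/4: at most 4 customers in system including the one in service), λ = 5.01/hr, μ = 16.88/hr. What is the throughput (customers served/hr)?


ρ = 0.2968; P_K = (1−ρ)ρ^4/(1−ρ^5) = 0.005469
λ_eff = λ(1 − P_K) = 5.01·(1 − 0.005469) = 5.01·0.994531 = 4.9826 /hr

Final: 4.9826 /hr


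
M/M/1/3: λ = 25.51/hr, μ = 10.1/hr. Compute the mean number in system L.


ρ = 25.51/10.1 = 2.5257
L = ρ[1 − (K+1)ρ^K + Kρ^(K+1)] / [(1−ρ)(1−ρ^(K+1))]
Numerator: 2.5257·(1 − 4·16.112660 + 3·40.696432) = 148.106149
Denominator: (-1.5257)·(-39.696432) = 60.566537
L = 148.106149/60.566537 = 2.4453

Final: 2.4453


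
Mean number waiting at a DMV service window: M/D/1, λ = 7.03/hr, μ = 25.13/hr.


ρ = 7.03/25.13 = 0.2797
M/D/1: Lq = ρ²/(2(1−ρ)) = 0.07826/(2·0.7203) = 0.05433

Final: 0.05433


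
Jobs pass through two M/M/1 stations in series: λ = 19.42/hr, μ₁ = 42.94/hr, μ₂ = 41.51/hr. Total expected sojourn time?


Each node sees arrival rate λ = 19.42/hr (tandem ⇒ throughput preserved).
W₁ = 1/(μ₁−λ) = 1/(42.94−19.42) = 0.04252 hr
W₂ = 1/(μ₂−λ) = 1/(41.51−19.42) = 0.04527 hr
W_total = W₁ + W₂ = 0.04252 + 0.04527 = 0.08779 hr

Final: 0.08779 hr


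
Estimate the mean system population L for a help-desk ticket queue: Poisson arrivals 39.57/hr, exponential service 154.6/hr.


ρ = λ/μ = 39.57/154.6 = 0.2560
L = ρ/(1−ρ) = 0.2560/(1 − 0.2560) = 0.2560/0.7440 = 0.3440

Final: 0.3440


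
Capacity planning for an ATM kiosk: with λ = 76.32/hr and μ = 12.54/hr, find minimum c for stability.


Stability requires cμ > λ ⇔ c > λ/μ.
λ/μ = 76.32/12.54 = 6.0861
Minimum integer c = ⌊6.0861⌋ + 1 = 7
Check: 7·12.54 = 87.78 > 76.32, while 6·12.54 = 75.24 ≤ 76.32

Final: 7 servers


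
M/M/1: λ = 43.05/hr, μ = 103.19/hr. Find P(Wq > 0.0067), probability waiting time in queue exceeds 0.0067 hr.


ρ = 43.05/103.19 = 0.4172
P(Wq > t) = ρ·e^{−(μ−λ)t} = 0.4172·e^{−0.4029}
= 0.4172·0.668354 = 0.278831

Final: 0.278831


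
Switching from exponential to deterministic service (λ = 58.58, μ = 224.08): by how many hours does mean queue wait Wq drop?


ρ = 58.58/224.08 = 0.2614
Wq(M/M/1) = ρ/(μ−λ) = 0.2614/165.50 = 0.001580 hr
Wq(M/D/1) = ρ/(2(μ−λ)) = 0.0007898 hr
Savings = 0.001580 − 0.0007898 = 0.0007898 hr

Final: 0.0007898 hr


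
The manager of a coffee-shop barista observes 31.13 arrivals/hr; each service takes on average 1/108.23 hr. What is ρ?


ρ = λ/μ = 31.13/108.23 = 0.2876

Final: 0.2876


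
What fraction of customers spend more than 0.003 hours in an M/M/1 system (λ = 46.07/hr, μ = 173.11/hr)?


W ~ Exponential(μ−λ) for M/M/1.
μ − λ = 173.11 − 46.07 = 127.0400
P(W > t) = e^{−(μ−λ)t} = e^{−0.3811} = 0.683096

Final: 0.683096


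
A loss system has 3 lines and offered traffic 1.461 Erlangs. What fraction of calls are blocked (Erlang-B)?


B(c,a) = (a^c/c!) / Σ_{k=0}^{c} a^k/k!
a^3/3! = 0.519756
Σ terms (k=0..3): 1.00000 + 1.46100 + 1.06726 + 0.51976 = 4.048016
B = 0.519756/4.048016 = 0.128398

Final: 0.128398


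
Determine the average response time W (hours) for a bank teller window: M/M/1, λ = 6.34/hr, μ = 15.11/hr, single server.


W = 1/(μ−λ) = 1/(15.11 − 6.34) = 1/8.77 = 0.1140 hr

Final: 0.1140 hr


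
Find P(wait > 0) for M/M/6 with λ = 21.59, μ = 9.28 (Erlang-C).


a = λ/μ = 2.3265; ρ = a/6 = 0.3878
P₀ = 0.097276 (from M/M/c formula)
C(c,a) = [a^c/(c!(1−ρ))]·P₀ = [158.57255/(720·0.6122)]·0.097276
= 0.35972·0.097276 = 0.034992

Final: 0.034992


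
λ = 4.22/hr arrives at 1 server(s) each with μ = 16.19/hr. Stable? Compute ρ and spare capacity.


Total capacity cμ = 1·16.19 = 16.19/hr
ρ = λ/(cμ) = 4.22/16.19 = 0.2607
Stable ⇔ ρ < 1: YES
Spare capacity = cμ − λ = 16.19 − 4.22 = 11.97/hr

Final: ρ = 0.2607; stable; margin = 11.97/hr


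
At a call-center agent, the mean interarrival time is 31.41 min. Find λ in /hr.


λ = 1/(interarrival time) in consistent units.
1 hour = 60 min, so λ = 60/31.41 = 1.9102 per hour

Final: 1.9102 /hr


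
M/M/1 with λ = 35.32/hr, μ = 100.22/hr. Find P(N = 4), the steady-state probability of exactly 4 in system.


ρ = 35.32/100.22 = 0.3524
P_n = (1−ρ)·ρ^n = (1 − 0.3524)·0.3524^4 = 0.6476·0.015426 = 0.009990

Final: 0.009990


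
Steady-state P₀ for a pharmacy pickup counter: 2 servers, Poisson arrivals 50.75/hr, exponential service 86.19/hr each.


a = λ/μ = 50.75/86.19 = 0.5888; ρ = a/c = 0.2944
Σ_{k=0}^{1} a^k/k! (terms k=0..1) = 1.00000 + 0.58882 = 1.58882
Tail: a^2/(2!(1−ρ)) = 0.34670/(2·0.7056) = 0.24568
P₀ = 1/(1.58882 + 0.24568) = 1/1.83450 = 0.545108

Final: 0.545108


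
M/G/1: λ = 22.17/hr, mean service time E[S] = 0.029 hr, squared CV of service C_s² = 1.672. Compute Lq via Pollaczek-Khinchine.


ρ = λ·E[S] = 22.17·0.029 = 0.6429
Lq = ρ²(1+C_s²)/(2(1−ρ)) = 0.4134·(1+1.672)/(2·0.3571)
= 0.4134·2.6720/0.7141 = 1.54661

Final: 1.54661


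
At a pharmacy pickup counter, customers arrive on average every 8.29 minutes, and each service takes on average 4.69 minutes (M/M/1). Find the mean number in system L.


λ = 60/8.29 = 7.2376 /hr
μ = 60/4.69 = 12.7932 /hr
ρ = λ/μ = 7.2376/12.7932 = 0.5657
L = ρ/(1−ρ) = 0.5657/0.4343 = 1.3028

Final: 1.3028


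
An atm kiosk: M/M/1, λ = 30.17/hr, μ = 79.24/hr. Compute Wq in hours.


ρ = 30.17/79.24 = 0.3807
Wq = ρ/(μ−λ) = 0.3807/(79.24 − 30.17) = 0.3807/49.07 = 0.007759 hr

Final: 0.007759 hr


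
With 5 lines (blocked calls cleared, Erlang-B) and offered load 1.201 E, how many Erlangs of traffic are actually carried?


B(5,1.201) = 0.006275 (Erlang-B)
Carried load = a(1 − B) = 1.201·(1 − 0.006275) = 1.201·0.993725 = 1.1935 E

Final: 1.1935 Erlangs


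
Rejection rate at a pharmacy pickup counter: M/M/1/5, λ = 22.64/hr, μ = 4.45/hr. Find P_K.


ρ = λ/μ = 22.64/4.45 = 5.0876
P_K = (1−ρ)ρ^K/(1−ρ^(K+1)) = (-4.0876·3408.647233)/(1 − 17341.971542)
= -13933.324309/-17340.971542 = 0.803492

Final: 0.803492


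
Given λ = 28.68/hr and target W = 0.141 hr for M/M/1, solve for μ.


W = 1/(μ−λ) ⇒ μ − λ = 1/W = 1/0.141 = 7.0922
μ = λ + 1/W = 28.68 + 7.0922 = 35.7722 per hr

Final: 35.7722 /hr


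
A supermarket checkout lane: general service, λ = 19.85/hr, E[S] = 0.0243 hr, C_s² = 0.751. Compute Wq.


ρ = λ·E[S] = 19.85·0.0243 = 0.4824
E[S²] = E[S]²(1+C_s²) = 0.0243²·(1+0.751) = 0.001034
Wq = λ·E[S²]/(2(1−ρ)) = 19.85·0.001034/(2·0.5176) = 0.01982 hr

Final: 0.01982 hr


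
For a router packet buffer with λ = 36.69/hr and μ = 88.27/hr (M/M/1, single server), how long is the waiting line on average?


ρ = 36.69/88.27 = 0.4157
Lq = ρ²/(1−ρ) = 0.1728/0.5843 = 0.2957

Final: 0.2957


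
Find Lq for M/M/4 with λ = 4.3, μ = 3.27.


a = λ/μ = 1.3150; ρ = a/4 = 0.3287
P₀ = 0.267083
Lq = P₀·a^c·ρ / (c!·(1−ρ)²) = 0.267083·2.99008·0.3287/(24·0.45058)
= 0.02428

Final: 0.02428


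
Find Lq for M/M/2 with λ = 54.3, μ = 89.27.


a = λ/μ = 0.6083; ρ = a/2 = 0.3041
P₀ = 0.533585
Lq = P₀·a^c·ρ / (c!·(1−ρ)²) = 0.533585·0.36999·0.3041/(2·0.48423)
= 0.06200

Final: 0.06200


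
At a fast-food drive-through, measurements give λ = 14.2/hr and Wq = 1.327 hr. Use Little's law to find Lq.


Lq = λWq = 14.2·1.327 = 18.8434

Final: 18.8434


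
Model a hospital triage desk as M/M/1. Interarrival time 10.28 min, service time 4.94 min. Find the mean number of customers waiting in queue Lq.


λ = 60/10.28 = 5.8366 /hr
μ = 60/4.94 = 12.1457 /hr
ρ = λ/μ = 5.8366/12.1457 = 0.4805
Lq = ρ²/(1−ρ) = 0.2309/0.5195 = 0.4445

Final: 0.4445


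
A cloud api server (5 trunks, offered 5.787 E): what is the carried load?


B(5,5.787) = 0.345270 (Erlang-B)
Carried load = a(1 − B) = 5.787·(1 − 0.345270) = 5.787·0.654730 = 3.7889 E

Final: 3.7889 Erlangs


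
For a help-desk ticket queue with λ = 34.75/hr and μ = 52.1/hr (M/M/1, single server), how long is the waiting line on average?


ρ = 34.75/52.1 = 0.6670
Lq = ρ²/(1−ρ) = 0.4449/0.3330 = 1.3359

Final: 1.3359


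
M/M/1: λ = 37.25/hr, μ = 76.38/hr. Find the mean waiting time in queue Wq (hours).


ρ = 37.25/76.38 = 0.4877
Wq = ρ/(μ−λ) = 0.4877/(76.38 − 37.25) = 0.4877/39.13 = 0.01246 hr

Final: 0.01246 hr


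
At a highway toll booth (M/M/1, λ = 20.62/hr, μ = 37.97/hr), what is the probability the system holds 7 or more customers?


ρ = 20.62/37.97 = 0.5431
P(N ≥ n) = ρ^n = 0.5431^7 = 0.013930

Final: 0.013930


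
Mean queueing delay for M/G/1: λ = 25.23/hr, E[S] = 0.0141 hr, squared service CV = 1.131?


ρ = λ·E[S] = 25.23·0.0141 = 0.3557
E[S²] = E[S]²(1+C_s²) = 0.0141²·(1+1.131) = 0.0004237
Wq = λ·E[S²]/(2(1−ρ)) = 25.23·0.0004237/(2·0.6443) = 0.008296 hr

Final: 0.008296 hr


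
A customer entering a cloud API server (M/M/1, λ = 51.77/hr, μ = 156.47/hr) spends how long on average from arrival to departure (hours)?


W = 1/(μ−λ) = 1/(156.47 − 51.77) = 1/104.70 = 0.009551 hr

Final: 0.009551 hr


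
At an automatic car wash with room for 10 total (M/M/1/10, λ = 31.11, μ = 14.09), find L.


ρ = 31.11/14.09 = 2.2079
L = ρ[1 − (K+1)ρ^K + Kρ^(K+1)] / [(1−ρ)(1−ρ^(K+1))]
Numerator: 2.2079·(1 − 11·2753.532330 + 10·6079.658679) = 67361.719397
Denominator: (-1.2079)·(-6078.658679) = 7342.709064
L = 67361.719397/7342.709064 = 9.1740

Final: 9.1740


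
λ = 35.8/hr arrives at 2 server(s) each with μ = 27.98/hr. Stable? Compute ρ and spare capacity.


Total capacity cμ = 2·27.98 = 55.96/hr
ρ = λ/(cμ) = 35.8/55.96 = 0.6397
Stable ⇔ ρ < 1: YES
Spare capacity = cμ − λ = 55.96 − 35.8 = 20.16/hr

Final: ρ = 0.6397; stable; margin = 20.16/hr


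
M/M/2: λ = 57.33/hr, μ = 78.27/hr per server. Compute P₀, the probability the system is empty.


a = λ/μ = 57.33/78.27 = 0.7325; ρ = a/c = 0.3662
Σ_{k=0}^{1} a^k/k! (terms k=0..1) = 1.00000 + 0.73246 = 1.73246
Tail: a^2/(2!(1−ρ)) = 0.53650/(2·0.6338) = 0.42327
P₀ = 1/(1.73246 + 0.42327) = 1/2.15573 = 0.463880

Final: 0.463880


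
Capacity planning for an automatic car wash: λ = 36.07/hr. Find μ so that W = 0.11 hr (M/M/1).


W = 1/(μ−λ) ⇒ μ − λ = 1/W = 1/0.11 = 9.0909
μ = λ + 1/W = 36.07 + 9.0909 = 45.1609 per hr

Final: 45.1609 /hr


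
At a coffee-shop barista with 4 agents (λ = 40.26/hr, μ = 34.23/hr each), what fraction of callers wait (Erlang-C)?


a = λ/μ = 1.1762; ρ = a/4 = 0.2940
P₀ = 0.307507 (from M/M/c formula)
C(c,a) = [a^c/(c!(1−ρ))]·P₀ = [1.91367/(24·0.7060)]·0.307507
= 0.11295·0.307507 = 0.034732

Final: 0.034732


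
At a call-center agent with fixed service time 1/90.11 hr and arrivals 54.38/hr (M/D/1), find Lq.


ρ = 54.38/90.11 = 0.6035
M/D/1: Lq = ρ²/(2(1−ρ)) = 0.3642/(2·0.3965) = 0.45924

Final: 0.45924


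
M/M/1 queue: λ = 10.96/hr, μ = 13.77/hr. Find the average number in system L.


ρ = λ/μ = 10.96/13.77 = 0.7959
L = ρ/(1−ρ) = 0.7959/(1 − 0.7959) = 0.7959/0.2041 = 3.9004

Final: 3.9004


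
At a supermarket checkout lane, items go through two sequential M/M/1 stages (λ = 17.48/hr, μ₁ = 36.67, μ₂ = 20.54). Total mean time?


Each node sees arrival rate λ = 17.48/hr (tandem ⇒ throughput preserved).
W₁ = 1/(μ₁−λ) = 1/(36.67−17.48) = 0.05211 hr
W₂ = 1/(μ₂−λ) = 1/(20.54−17.48) = 0.32680 hr
W_total = W₁ + W₂ = 0.05211 + 0.32680 = 0.37891 hr

Final: 0.37891 hr


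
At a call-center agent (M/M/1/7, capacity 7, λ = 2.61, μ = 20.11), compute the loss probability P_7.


ρ = λ/μ = 2.61/20.11 = 0.1298
P_K = (1−ρ)ρ^K/(1−ρ^(K+1)) = (0.8702·0.0000006203)/(1 − 0.00000008051)
= 0.0000005398/1.000000 = 0.0000005398

Final: 0.0000005398


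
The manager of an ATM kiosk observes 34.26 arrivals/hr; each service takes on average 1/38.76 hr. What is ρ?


ρ = λ/μ = 34.26/38.76 = 0.8839

Final: 0.8839


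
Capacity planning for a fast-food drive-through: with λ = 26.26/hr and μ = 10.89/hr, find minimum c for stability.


Stability requires cμ > λ ⇔ c > λ/μ.
λ/μ = 26.26/10.89 = 2.4114
Minimum integer c = ⌊2.4114⌋ + 1 = 3
Check: 3·10.89 = 32.67 > 26.26, while 2·10.89 = 21.78 ≤ 26.26

Final: 3 servers


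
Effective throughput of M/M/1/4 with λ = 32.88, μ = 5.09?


ρ = 6.4597; P_K = (1−ρ)ρ^4/(1−ρ^5) = 0.845270
λ_eff = λ(1 − P_K) = 32.88·(1 − 0.845270) = 32.88·0.154730 = 5.0875 /hr

Final: 5.0875 /hr


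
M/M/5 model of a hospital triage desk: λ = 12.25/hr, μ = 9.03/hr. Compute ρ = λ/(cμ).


ρ = λ/(cμ) = 12.25/(5·9.03) = 12.25/45.15 = 0.2713

Final: 0.2713


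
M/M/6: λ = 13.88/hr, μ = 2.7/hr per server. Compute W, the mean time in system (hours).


a = 5.1407; ρ = 0.8568; P₀ = 0.003571
Lq = P₀·a^c·ρ/(c!(1−ρ)²) = 3.82446
Wq = Lq/λ = 3.82446/13.88 = 0.27554 hr
W = Wq + 1/μ = 0.27554 + 0.37037 = 0.64591 hr

Final: 0.64591 hr


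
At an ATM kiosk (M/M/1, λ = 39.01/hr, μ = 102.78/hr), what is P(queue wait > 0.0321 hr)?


ρ = 39.01/102.78 = 0.3795
P(Wq > t) = ρ·e^{−(μ−λ)t} = 0.3795·e^{−2.0470}
= 0.3795·0.129119 = 0.049007

Final: 0.049007


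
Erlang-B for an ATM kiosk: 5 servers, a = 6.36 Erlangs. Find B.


B(c,a) = (a^c/c!) / Σ_{k=0}^{c} a^k/k!
a^5/5! = 86.717017
Σ terms (k=0..5): 1.00000 + 6.36000 + 20.22480 + 42.87658 + 68.17376 + 86.71702 = 225.352149
B = 86.717017/225.352149 = 0.384807

Final: 0.384807


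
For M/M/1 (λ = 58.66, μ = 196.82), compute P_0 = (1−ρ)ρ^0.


ρ = 58.66/196.82 = 0.2980
P_n = (1−ρ)·ρ^n = (1 − 0.2980)·0.2980^0 = 0.7020·1.000000 = 0.701961

Final: 0.701961


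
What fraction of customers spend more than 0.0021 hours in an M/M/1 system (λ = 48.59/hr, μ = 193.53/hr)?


W ~ Exponential(μ−λ) for M/M/1.
μ − λ = 193.53 − 48.59 = 144.9400
P(W > t) = e^{−(μ−λ)t} = e^{−0.3044} = 0.737585

Final: 0.737585


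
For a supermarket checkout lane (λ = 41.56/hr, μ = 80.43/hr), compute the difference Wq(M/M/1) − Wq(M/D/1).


ρ = 41.56/80.43 = 0.5167
Wq(M/M/1) = ρ/(μ−λ) = 0.5167/38.87 = 0.01329 hr
Wq(M/D/1) = ρ/(2(μ−λ)) = 0.006647 hr
Savings = 0.01329 − 0.006647 = 0.006647 hr

Final: 0.006647 hr


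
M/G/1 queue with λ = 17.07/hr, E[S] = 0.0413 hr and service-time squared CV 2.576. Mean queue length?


ρ = λ·E[S] = 17.07·0.0413 = 0.7050
Lq = ρ²(1+C_s²)/(2(1−ρ)) = 0.4970·(1+2.576)/(2·0.2950)
= 0.4970·3.5760/0.5900 = 3.01231

Final: 3.01231


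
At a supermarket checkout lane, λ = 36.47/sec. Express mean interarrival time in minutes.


Mean interarrival time = 1/λ = 1/36.47 second = 0.02742 second
In minutes: 0.02742 × 0.0166667 = 0.0004570 min

Final: 0.0004570 min


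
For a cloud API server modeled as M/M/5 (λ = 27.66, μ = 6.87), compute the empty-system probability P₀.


a = λ/μ = 27.66/6.87 = 4.0262; ρ = a/c = 0.8052
Σ_{k=0}^{4} a^k/k! (terms k=0..4) = 1.00000 + 4.02620 + 8.10515 + 10.87765 + 10.94890 = 34.95790
Tail: a^5/(5!(1−ρ)) = 1057.97936/(120·0.1948) = 45.26855
P₀ = 1/(34.95790 + 45.26855) = 1/80.22645 = 0.012465

Final: 0.012465


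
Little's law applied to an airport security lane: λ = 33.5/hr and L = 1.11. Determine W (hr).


W = L/λ = 1.11/33.5 = 0.03313 hr

Final: 0.03313 hr


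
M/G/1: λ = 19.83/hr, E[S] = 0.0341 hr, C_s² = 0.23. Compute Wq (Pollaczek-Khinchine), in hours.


ρ = λ·E[S] = 19.83·0.0341 = 0.6762
E[S²] = E[S]²(1+C_s²) = 0.0341²·(1+0.23) = 0.001430
Wq = λ·E[S²]/(2(1−ρ)) = 19.83·0.001430/(2·0.3238) = 0.04380 hr

Final: 0.04380 hr


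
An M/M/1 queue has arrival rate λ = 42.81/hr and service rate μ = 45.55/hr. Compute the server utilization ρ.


ρ = λ/μ = 42.81/45.55 = 0.9398

Final: 0.9398


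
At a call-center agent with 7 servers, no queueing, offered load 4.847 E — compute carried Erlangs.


B(7,4.847) = 0.111002 (Erlang-B)
Carried load = a(1 − B) = 4.847·(1 − 0.111002) = 4.847·0.888998 = 4.3090 E

Final: 4.3090 Erlangs


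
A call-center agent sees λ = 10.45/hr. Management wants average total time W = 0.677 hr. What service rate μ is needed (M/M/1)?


W = 1/(μ−λ) ⇒ μ − λ = 1/W = 1/0.677 = 1.4771
μ = λ + 1/W = 10.45 + 1.4771 = 11.9271 per hr

Final: 11.9271 /hr


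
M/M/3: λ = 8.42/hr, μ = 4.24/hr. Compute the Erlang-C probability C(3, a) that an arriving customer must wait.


a = λ/μ = 1.9858; ρ = a/3 = 0.6619
P₀ = 0.113395 (from M/M/c formula)
C(c,a) = [a^c/(c!(1−ρ))]·P₀ = [7.83139/(6·0.3381)]·0.113395
= 3.86106·0.113395 = 0.437826

Final: 0.437826


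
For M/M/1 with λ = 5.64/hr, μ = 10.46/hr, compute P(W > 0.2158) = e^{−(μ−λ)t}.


W ~ Exponential(μ−λ) for M/M/1.
μ − λ = 10.46 − 5.64 = 4.8200
P(W > t) = e^{−(μ−λ)t} = e^{−1.0402} = 0.353400

Final: 0.353400


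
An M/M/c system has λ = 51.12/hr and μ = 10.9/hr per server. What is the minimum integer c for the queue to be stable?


Stability requires cμ > λ ⇔ c > λ/μ.
λ/μ = 51.12/10.9 = 4.6899
Minimum integer c = ⌊4.6899⌋ + 1 = 5
Check: 5·10.9 = 54.50 > 51.12, while 4·10.9 = 43.60 ≤ 51.12

Final: 5 servers


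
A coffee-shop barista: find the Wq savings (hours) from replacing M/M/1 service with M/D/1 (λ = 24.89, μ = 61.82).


ρ = 24.89/61.82 = 0.4026
Wq(M/M/1) = ρ/(μ−λ) = 0.4026/36.93 = 0.01090 hr
Wq(M/D/1) = ρ/(2(μ−λ)) = 0.005451 hr
Savings = 0.01090 − 0.005451 = 0.005451 hr

Final: 0.005451 hr


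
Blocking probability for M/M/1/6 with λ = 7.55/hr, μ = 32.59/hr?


ρ = λ/μ = 7.55/32.59 = 0.2317
P_K = (1−ρ)ρ^K/(1−ρ^(K+1)) = (0.7683·0.0001546)/(1 − 0.00003581)
= 0.0001188/0.999964 = 0.0001188

Final: 0.0001188


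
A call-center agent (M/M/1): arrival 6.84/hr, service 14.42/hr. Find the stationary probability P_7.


ρ = 6.84/14.42 = 0.4743
P_n = (1−ρ)·ρ^n = (1 − 0.4743)·0.4743^7 = 0.5257·0.005403 = 0.002840

Final: 0.002840


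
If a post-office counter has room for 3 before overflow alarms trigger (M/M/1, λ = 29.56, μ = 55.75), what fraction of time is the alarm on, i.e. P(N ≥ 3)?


ρ = 29.56/55.75 = 0.5302
P(N ≥ n) = ρ^n = 0.5302^3 = 0.149066

Final: 0.149066


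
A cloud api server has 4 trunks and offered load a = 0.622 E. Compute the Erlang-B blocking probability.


B(c,a) = (a^c/c!) / Σ_{k=0}^{c} a^k/k!
a^4/4! = 0.006237
Σ terms (k=0..4): 1.00000 + 0.62200 + 0.19344 + 0.04011 + 0.006237 = 1.861786
B = 0.006237/1.861786 = 0.003350

Final: 0.003350


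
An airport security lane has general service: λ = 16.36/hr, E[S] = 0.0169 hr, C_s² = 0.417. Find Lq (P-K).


ρ = λ·E[S] = 16.36·0.0169 = 0.2765
Lq = ρ²(1+C_s²)/(2(1−ρ)) = 0.07644·(1+0.417)/(2·0.7235)
= 0.07644·1.4170/1.4470 = 0.07486

Final: 0.07486


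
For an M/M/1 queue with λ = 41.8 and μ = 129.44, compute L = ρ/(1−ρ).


ρ = λ/μ = 41.8/129.44 = 0.3229
L = ρ/(1−ρ) = 0.3229/(1 − 0.3229) = 0.3229/0.6771 = 0.4770

Final: 0.4770


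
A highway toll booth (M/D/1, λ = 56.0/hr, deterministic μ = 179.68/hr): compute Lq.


ρ = 56.0/179.68 = 0.3117
M/D/1: Lq = ρ²/(2(1−ρ)) = 0.09714/(2·0.6883) = 0.07056

Final: 0.07056


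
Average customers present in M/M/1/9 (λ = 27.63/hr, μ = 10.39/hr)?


ρ = 27.63/10.39 = 2.6593
L = ρ[1 − (K+1)ρ^K + Kρ^(K+1)] / [(1−ρ)(1−ρ^(K+1))]
Numerator: 2.6593·(1 − 10·6651.016668 + 9·17686.967329) = 246445.610219
Denominator: (-1.6593)·(-17685.967329) = 29346.109408
L = 246445.610219/29346.109408 = 8.3979

Final: 8.3979


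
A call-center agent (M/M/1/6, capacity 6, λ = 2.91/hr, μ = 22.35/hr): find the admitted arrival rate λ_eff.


ρ = 0.1302; P_K = (1−ρ)ρ^6/(1−ρ^7) = 0.000004238
λ_eff = λ(1 − P_K) = 2.91·(1 − 0.000004238) = 2.91·0.999996 = 2.9100 /hr

Final: 2.9100 /hr


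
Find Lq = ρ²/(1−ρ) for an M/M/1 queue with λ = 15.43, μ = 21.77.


ρ = 15.43/21.77 = 0.7088
Lq = ρ²/(1−ρ) = 0.5024/0.2912 = 1.7250

Final: 1.7250


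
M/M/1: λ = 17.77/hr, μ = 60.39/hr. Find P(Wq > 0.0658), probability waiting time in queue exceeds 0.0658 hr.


ρ = 17.77/60.39 = 0.2943
P(Wq > t) = ρ·e^{−(μ−λ)t} = 0.2943·e^{−2.8044}
= 0.2943·0.060543 = 0.017815

Final: 0.017815


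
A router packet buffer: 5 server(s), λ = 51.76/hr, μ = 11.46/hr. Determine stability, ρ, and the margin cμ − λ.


Total capacity cμ = 5·11.46 = 57.30/hr
ρ = λ/(cμ) = 51.76/57.30 = 0.9033
Stable ⇔ ρ < 1: YES
Spare capacity = cμ − λ = 57.30 − 51.76 = 5.54/hr

Final: ρ = 0.9033; stable; margin = 5.54/hr


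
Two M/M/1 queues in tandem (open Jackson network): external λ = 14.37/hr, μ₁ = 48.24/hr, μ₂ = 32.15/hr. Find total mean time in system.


Each node sees arrival rate λ = 14.37/hr (tandem ⇒ throughput preserved).
W₁ = 1/(μ₁−λ) = 1/(48.24−14.37) = 0.02952 hr
W₂ = 1/(μ₂−λ) = 1/(32.15−14.37) = 0.05624 hr
W_total = W₁ + W₂ = 0.02952 + 0.05624 = 0.08577 hr

Final: 0.08577 hr


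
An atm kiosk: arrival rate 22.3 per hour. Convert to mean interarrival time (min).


Mean interarrival time = 1/λ = 1/22.3 hour = 0.04484 hour
In minutes: 0.04484 × 60 = 2.6906 min

Final: 2.6906 min


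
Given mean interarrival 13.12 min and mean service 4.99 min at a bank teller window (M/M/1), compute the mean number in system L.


λ = 60/13.12 = 4.5732 /hr
μ = 60/4.99 = 12.0240 /hr
ρ = λ/μ = 4.5732/12.0240 = 0.3803
L = ρ/(1−ρ) = 0.3803/0.6197 = 0.6138

Final: 0.6138


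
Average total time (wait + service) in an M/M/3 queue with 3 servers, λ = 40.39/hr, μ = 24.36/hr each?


a = 1.6580; ρ = 0.5527; P₀ = 0.174492
Lq = P₀·a^c·ρ/(c!(1−ρ)²) = 0.36615
Wq = Lq/λ = 0.36615/40.39 = 0.009065 hr
W = Wq + 1/μ = 0.009065 + 0.04105 = 0.05012 hr

Final: 0.05012 hr


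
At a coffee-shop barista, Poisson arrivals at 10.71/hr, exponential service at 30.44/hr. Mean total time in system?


W = 1/(μ−λ) = 1/(30.44 − 10.71) = 1/19.73 = 0.05068 hr

Final: 0.05068 hr


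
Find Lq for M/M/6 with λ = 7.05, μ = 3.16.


a = λ/μ = 2.2310; ρ = a/6 = 0.3718
P₀ = 0.107112
Lq = P₀·a^c·ρ / (c!·(1−ρ)²) = 0.107112·123.31395·0.3718/(720·0.39459)
= 0.01729

Final: 0.01729


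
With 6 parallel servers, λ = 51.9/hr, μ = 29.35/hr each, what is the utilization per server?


ρ = λ/(cμ) = 51.9/(6·29.35) = 51.9/176.10 = 0.2947

Final: 0.2947


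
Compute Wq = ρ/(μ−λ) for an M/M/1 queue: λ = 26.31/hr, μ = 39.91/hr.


ρ = 26.31/39.91 = 0.6592
Wq = ρ/(μ−λ) = 0.6592/(39.91 − 26.31) = 0.6592/13.60 = 0.04847 hr

Final: 0.04847 hr


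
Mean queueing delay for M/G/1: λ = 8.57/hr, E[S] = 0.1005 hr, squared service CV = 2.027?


ρ = λ·E[S] = 8.57·0.1005 = 0.8613
E[S²] = E[S]²(1+C_s²) = 0.1005²·(1+2.027) = 0.030573
Wq = λ·E[S²]/(2(1−ρ)) = 8.57·0.030573/(2·0.1387) = 0.94443 hr

Final: 0.94443 hr


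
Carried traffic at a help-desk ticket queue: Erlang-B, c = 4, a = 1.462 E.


B(4,1.462) = 0.044876 (Erlang-B)
Carried load = a(1 − B) = 1.462·(1 − 0.044876) = 1.462·0.955124 = 1.3964 E

Final: 1.3964 Erlangs


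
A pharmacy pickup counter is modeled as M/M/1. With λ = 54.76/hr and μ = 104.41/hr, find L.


ρ = λ/μ = 54.76/104.41 = 0.5245
L = ρ/(1−ρ) = 0.5245/(1 − 0.5245) = 0.5245/0.4755 = 1.1029

Final: 1.1029


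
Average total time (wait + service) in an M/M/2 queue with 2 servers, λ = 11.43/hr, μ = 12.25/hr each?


a = 0.9331; ρ = 0.4665; P₀ = 0.363763
Lq = P₀·a^c·ρ/(c!(1−ρ)²) = 0.25958
Wq = Lq/λ = 0.25958/11.43 = 0.02271 hr
W = Wq + 1/μ = 0.02271 + 0.08163 = 0.10434 hr

Final: 0.10434 hr


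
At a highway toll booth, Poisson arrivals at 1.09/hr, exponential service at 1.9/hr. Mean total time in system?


W = 1/(μ−λ) = 1/(1.9 − 1.09) = 1/0.8100 = 1.2346 hr

Final: 1.2346 hr


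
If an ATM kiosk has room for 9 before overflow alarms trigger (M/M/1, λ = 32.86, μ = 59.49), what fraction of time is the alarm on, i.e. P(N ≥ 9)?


ρ = 32.86/59.49 = 0.5524
P(N ≥ n) = ρ^n = 0.5524^9 = 0.004786

Final: 0.004786
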